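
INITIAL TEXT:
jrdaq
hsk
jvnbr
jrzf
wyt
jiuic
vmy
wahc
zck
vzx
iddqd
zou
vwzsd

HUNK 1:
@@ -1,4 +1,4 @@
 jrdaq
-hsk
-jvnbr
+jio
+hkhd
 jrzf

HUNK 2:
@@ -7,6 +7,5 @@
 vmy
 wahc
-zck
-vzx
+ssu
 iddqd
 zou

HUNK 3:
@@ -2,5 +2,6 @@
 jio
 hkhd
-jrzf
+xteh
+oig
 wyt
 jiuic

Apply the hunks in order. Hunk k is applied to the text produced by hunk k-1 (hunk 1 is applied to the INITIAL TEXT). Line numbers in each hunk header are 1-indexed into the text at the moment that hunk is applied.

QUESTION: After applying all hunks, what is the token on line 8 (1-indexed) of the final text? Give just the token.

Answer: vmy

Derivation:
Hunk 1: at line 1 remove [hsk,jvnbr] add [jio,hkhd] -> 13 lines: jrdaq jio hkhd jrzf wyt jiuic vmy wahc zck vzx iddqd zou vwzsd
Hunk 2: at line 7 remove [zck,vzx] add [ssu] -> 12 lines: jrdaq jio hkhd jrzf wyt jiuic vmy wahc ssu iddqd zou vwzsd
Hunk 3: at line 2 remove [jrzf] add [xteh,oig] -> 13 lines: jrdaq jio hkhd xteh oig wyt jiuic vmy wahc ssu iddqd zou vwzsd
Final line 8: vmy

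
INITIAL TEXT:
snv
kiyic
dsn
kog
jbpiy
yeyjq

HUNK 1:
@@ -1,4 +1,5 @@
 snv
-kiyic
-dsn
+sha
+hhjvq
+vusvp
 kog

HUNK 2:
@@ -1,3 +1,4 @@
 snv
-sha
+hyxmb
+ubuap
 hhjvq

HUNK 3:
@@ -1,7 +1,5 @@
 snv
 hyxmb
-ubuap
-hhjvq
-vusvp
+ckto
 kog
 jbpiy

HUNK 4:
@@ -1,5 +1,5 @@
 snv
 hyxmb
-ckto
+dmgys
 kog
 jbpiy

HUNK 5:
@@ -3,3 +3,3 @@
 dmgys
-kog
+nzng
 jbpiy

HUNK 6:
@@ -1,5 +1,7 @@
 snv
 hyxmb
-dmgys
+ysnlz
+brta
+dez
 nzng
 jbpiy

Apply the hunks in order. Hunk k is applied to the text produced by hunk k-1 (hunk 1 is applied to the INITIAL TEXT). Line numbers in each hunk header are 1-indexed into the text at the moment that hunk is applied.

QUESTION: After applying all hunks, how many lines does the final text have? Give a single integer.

Hunk 1: at line 1 remove [kiyic,dsn] add [sha,hhjvq,vusvp] -> 7 lines: snv sha hhjvq vusvp kog jbpiy yeyjq
Hunk 2: at line 1 remove [sha] add [hyxmb,ubuap] -> 8 lines: snv hyxmb ubuap hhjvq vusvp kog jbpiy yeyjq
Hunk 3: at line 1 remove [ubuap,hhjvq,vusvp] add [ckto] -> 6 lines: snv hyxmb ckto kog jbpiy yeyjq
Hunk 4: at line 1 remove [ckto] add [dmgys] -> 6 lines: snv hyxmb dmgys kog jbpiy yeyjq
Hunk 5: at line 3 remove [kog] add [nzng] -> 6 lines: snv hyxmb dmgys nzng jbpiy yeyjq
Hunk 6: at line 1 remove [dmgys] add [ysnlz,brta,dez] -> 8 lines: snv hyxmb ysnlz brta dez nzng jbpiy yeyjq
Final line count: 8

Answer: 8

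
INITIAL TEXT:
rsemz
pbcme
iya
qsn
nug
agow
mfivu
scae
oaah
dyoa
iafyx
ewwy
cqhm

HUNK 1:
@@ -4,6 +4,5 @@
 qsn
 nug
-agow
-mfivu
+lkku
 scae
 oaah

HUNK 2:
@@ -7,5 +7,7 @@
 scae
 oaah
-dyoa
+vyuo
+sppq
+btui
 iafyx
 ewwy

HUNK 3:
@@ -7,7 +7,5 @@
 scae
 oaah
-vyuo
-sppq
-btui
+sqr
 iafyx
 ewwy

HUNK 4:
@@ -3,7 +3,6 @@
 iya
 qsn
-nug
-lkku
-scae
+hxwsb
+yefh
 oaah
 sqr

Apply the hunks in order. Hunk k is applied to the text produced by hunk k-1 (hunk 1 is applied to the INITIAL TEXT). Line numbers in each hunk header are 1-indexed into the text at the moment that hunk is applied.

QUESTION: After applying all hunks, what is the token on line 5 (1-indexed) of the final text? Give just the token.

Hunk 1: at line 4 remove [agow,mfivu] add [lkku] -> 12 lines: rsemz pbcme iya qsn nug lkku scae oaah dyoa iafyx ewwy cqhm
Hunk 2: at line 7 remove [dyoa] add [vyuo,sppq,btui] -> 14 lines: rsemz pbcme iya qsn nug lkku scae oaah vyuo sppq btui iafyx ewwy cqhm
Hunk 3: at line 7 remove [vyuo,sppq,btui] add [sqr] -> 12 lines: rsemz pbcme iya qsn nug lkku scae oaah sqr iafyx ewwy cqhm
Hunk 4: at line 3 remove [nug,lkku,scae] add [hxwsb,yefh] -> 11 lines: rsemz pbcme iya qsn hxwsb yefh oaah sqr iafyx ewwy cqhm
Final line 5: hxwsb

Answer: hxwsb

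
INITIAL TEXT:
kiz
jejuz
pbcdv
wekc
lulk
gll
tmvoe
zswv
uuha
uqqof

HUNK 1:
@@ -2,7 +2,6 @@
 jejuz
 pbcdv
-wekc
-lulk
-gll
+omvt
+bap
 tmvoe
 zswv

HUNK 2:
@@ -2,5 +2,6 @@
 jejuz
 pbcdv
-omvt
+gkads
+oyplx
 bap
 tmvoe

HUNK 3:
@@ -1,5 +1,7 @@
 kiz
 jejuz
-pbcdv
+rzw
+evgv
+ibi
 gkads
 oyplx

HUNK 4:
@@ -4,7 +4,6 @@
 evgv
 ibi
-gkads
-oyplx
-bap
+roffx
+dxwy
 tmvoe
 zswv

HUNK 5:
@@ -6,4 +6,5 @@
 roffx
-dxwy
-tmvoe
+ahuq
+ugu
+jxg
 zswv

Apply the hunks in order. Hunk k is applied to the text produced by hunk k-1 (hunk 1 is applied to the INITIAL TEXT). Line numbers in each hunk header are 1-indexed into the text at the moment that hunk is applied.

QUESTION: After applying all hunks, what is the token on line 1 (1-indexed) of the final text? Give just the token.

Hunk 1: at line 2 remove [wekc,lulk,gll] add [omvt,bap] -> 9 lines: kiz jejuz pbcdv omvt bap tmvoe zswv uuha uqqof
Hunk 2: at line 2 remove [omvt] add [gkads,oyplx] -> 10 lines: kiz jejuz pbcdv gkads oyplx bap tmvoe zswv uuha uqqof
Hunk 3: at line 1 remove [pbcdv] add [rzw,evgv,ibi] -> 12 lines: kiz jejuz rzw evgv ibi gkads oyplx bap tmvoe zswv uuha uqqof
Hunk 4: at line 4 remove [gkads,oyplx,bap] add [roffx,dxwy] -> 11 lines: kiz jejuz rzw evgv ibi roffx dxwy tmvoe zswv uuha uqqof
Hunk 5: at line 6 remove [dxwy,tmvoe] add [ahuq,ugu,jxg] -> 12 lines: kiz jejuz rzw evgv ibi roffx ahuq ugu jxg zswv uuha uqqof
Final line 1: kiz

Answer: kiz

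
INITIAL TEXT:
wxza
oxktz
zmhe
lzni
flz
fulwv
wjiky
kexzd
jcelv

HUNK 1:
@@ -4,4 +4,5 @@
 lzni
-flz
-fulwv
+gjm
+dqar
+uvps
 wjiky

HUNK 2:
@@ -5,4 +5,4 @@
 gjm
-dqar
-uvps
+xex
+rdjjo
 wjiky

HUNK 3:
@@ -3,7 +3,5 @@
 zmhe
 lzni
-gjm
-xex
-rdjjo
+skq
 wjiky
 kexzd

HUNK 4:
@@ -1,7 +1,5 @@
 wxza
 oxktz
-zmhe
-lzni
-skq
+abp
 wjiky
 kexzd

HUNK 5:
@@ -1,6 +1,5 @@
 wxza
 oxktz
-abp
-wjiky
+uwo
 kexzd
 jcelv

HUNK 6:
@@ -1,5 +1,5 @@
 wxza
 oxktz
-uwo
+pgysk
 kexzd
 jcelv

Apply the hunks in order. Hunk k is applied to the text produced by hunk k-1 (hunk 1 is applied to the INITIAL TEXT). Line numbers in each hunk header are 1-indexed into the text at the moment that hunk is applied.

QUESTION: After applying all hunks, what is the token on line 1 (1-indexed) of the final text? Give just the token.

Hunk 1: at line 4 remove [flz,fulwv] add [gjm,dqar,uvps] -> 10 lines: wxza oxktz zmhe lzni gjm dqar uvps wjiky kexzd jcelv
Hunk 2: at line 5 remove [dqar,uvps] add [xex,rdjjo] -> 10 lines: wxza oxktz zmhe lzni gjm xex rdjjo wjiky kexzd jcelv
Hunk 3: at line 3 remove [gjm,xex,rdjjo] add [skq] -> 8 lines: wxza oxktz zmhe lzni skq wjiky kexzd jcelv
Hunk 4: at line 1 remove [zmhe,lzni,skq] add [abp] -> 6 lines: wxza oxktz abp wjiky kexzd jcelv
Hunk 5: at line 1 remove [abp,wjiky] add [uwo] -> 5 lines: wxza oxktz uwo kexzd jcelv
Hunk 6: at line 1 remove [uwo] add [pgysk] -> 5 lines: wxza oxktz pgysk kexzd jcelv
Final line 1: wxza

Answer: wxza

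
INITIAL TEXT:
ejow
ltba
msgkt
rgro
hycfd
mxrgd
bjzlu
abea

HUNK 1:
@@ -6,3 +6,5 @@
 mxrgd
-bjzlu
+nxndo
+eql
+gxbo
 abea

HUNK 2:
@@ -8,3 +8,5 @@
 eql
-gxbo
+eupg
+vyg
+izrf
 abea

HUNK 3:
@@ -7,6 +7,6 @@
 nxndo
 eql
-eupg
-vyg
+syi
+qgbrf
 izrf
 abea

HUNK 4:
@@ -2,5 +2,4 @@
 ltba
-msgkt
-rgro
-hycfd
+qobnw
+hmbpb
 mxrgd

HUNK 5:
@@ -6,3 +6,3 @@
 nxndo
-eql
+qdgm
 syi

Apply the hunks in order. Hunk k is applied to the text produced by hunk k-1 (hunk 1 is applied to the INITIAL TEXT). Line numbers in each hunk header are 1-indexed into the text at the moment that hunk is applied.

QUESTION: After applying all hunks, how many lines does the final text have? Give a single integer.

Hunk 1: at line 6 remove [bjzlu] add [nxndo,eql,gxbo] -> 10 lines: ejow ltba msgkt rgro hycfd mxrgd nxndo eql gxbo abea
Hunk 2: at line 8 remove [gxbo] add [eupg,vyg,izrf] -> 12 lines: ejow ltba msgkt rgro hycfd mxrgd nxndo eql eupg vyg izrf abea
Hunk 3: at line 7 remove [eupg,vyg] add [syi,qgbrf] -> 12 lines: ejow ltba msgkt rgro hycfd mxrgd nxndo eql syi qgbrf izrf abea
Hunk 4: at line 2 remove [msgkt,rgro,hycfd] add [qobnw,hmbpb] -> 11 lines: ejow ltba qobnw hmbpb mxrgd nxndo eql syi qgbrf izrf abea
Hunk 5: at line 6 remove [eql] add [qdgm] -> 11 lines: ejow ltba qobnw hmbpb mxrgd nxndo qdgm syi qgbrf izrf abea
Final line count: 11

Answer: 11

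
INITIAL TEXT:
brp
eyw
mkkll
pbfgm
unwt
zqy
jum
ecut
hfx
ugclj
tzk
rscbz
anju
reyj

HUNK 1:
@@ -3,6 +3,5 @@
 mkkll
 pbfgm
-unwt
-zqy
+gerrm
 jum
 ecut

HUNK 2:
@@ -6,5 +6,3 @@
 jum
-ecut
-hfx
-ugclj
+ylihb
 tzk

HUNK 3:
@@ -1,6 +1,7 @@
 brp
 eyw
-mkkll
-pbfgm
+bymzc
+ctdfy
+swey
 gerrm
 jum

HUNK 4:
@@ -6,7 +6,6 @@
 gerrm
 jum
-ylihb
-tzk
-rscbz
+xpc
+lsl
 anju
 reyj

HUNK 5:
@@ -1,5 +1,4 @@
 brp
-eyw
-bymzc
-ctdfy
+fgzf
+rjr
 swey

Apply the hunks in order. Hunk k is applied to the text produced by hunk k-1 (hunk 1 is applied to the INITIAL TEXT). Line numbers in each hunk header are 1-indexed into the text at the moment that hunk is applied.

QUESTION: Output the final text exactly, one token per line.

Answer: brp
fgzf
rjr
swey
gerrm
jum
xpc
lsl
anju
reyj

Derivation:
Hunk 1: at line 3 remove [unwt,zqy] add [gerrm] -> 13 lines: brp eyw mkkll pbfgm gerrm jum ecut hfx ugclj tzk rscbz anju reyj
Hunk 2: at line 6 remove [ecut,hfx,ugclj] add [ylihb] -> 11 lines: brp eyw mkkll pbfgm gerrm jum ylihb tzk rscbz anju reyj
Hunk 3: at line 1 remove [mkkll,pbfgm] add [bymzc,ctdfy,swey] -> 12 lines: brp eyw bymzc ctdfy swey gerrm jum ylihb tzk rscbz anju reyj
Hunk 4: at line 6 remove [ylihb,tzk,rscbz] add [xpc,lsl] -> 11 lines: brp eyw bymzc ctdfy swey gerrm jum xpc lsl anju reyj
Hunk 5: at line 1 remove [eyw,bymzc,ctdfy] add [fgzf,rjr] -> 10 lines: brp fgzf rjr swey gerrm jum xpc lsl anju reyj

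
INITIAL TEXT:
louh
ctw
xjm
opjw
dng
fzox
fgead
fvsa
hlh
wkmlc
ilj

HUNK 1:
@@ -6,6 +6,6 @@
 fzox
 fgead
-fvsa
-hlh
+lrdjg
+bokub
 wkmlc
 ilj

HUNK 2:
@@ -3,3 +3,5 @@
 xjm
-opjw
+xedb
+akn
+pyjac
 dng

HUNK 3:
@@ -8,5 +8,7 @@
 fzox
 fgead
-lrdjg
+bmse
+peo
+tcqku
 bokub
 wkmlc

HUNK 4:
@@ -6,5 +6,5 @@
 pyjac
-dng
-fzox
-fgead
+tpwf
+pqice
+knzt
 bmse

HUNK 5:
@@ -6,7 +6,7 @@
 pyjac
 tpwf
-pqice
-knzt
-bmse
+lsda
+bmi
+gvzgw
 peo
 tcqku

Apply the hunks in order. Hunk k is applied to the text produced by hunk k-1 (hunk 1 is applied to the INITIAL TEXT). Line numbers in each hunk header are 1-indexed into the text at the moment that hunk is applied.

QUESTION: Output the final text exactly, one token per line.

Answer: louh
ctw
xjm
xedb
akn
pyjac
tpwf
lsda
bmi
gvzgw
peo
tcqku
bokub
wkmlc
ilj

Derivation:
Hunk 1: at line 6 remove [fvsa,hlh] add [lrdjg,bokub] -> 11 lines: louh ctw xjm opjw dng fzox fgead lrdjg bokub wkmlc ilj
Hunk 2: at line 3 remove [opjw] add [xedb,akn,pyjac] -> 13 lines: louh ctw xjm xedb akn pyjac dng fzox fgead lrdjg bokub wkmlc ilj
Hunk 3: at line 8 remove [lrdjg] add [bmse,peo,tcqku] -> 15 lines: louh ctw xjm xedb akn pyjac dng fzox fgead bmse peo tcqku bokub wkmlc ilj
Hunk 4: at line 6 remove [dng,fzox,fgead] add [tpwf,pqice,knzt] -> 15 lines: louh ctw xjm xedb akn pyjac tpwf pqice knzt bmse peo tcqku bokub wkmlc ilj
Hunk 5: at line 6 remove [pqice,knzt,bmse] add [lsda,bmi,gvzgw] -> 15 lines: louh ctw xjm xedb akn pyjac tpwf lsda bmi gvzgw peo tcqku bokub wkmlc ilj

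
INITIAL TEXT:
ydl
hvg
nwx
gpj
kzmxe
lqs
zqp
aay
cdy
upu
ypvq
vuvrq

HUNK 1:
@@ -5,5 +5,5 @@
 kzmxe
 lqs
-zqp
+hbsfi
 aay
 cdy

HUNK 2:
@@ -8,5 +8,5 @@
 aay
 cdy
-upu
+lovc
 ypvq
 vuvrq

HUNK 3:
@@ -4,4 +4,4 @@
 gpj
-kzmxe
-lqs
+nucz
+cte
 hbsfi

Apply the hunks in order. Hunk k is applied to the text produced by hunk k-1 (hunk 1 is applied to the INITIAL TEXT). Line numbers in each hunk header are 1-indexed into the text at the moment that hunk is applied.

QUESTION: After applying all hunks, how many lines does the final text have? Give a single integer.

Answer: 12

Derivation:
Hunk 1: at line 5 remove [zqp] add [hbsfi] -> 12 lines: ydl hvg nwx gpj kzmxe lqs hbsfi aay cdy upu ypvq vuvrq
Hunk 2: at line 8 remove [upu] add [lovc] -> 12 lines: ydl hvg nwx gpj kzmxe lqs hbsfi aay cdy lovc ypvq vuvrq
Hunk 3: at line 4 remove [kzmxe,lqs] add [nucz,cte] -> 12 lines: ydl hvg nwx gpj nucz cte hbsfi aay cdy lovc ypvq vuvrq
Final line count: 12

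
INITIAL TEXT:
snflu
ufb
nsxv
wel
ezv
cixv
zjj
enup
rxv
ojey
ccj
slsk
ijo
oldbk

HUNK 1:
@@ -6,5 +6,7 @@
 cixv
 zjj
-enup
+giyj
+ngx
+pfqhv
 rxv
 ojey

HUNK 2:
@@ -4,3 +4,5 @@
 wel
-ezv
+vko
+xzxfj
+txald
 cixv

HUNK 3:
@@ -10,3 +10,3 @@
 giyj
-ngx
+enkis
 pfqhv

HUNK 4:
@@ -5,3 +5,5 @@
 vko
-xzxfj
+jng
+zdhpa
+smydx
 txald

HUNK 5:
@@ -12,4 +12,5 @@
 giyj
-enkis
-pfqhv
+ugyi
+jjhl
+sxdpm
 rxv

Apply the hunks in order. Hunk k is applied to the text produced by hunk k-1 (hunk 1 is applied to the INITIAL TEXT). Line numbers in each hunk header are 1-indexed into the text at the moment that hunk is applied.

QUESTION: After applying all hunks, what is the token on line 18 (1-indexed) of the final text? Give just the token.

Answer: ccj

Derivation:
Hunk 1: at line 6 remove [enup] add [giyj,ngx,pfqhv] -> 16 lines: snflu ufb nsxv wel ezv cixv zjj giyj ngx pfqhv rxv ojey ccj slsk ijo oldbk
Hunk 2: at line 4 remove [ezv] add [vko,xzxfj,txald] -> 18 lines: snflu ufb nsxv wel vko xzxfj txald cixv zjj giyj ngx pfqhv rxv ojey ccj slsk ijo oldbk
Hunk 3: at line 10 remove [ngx] add [enkis] -> 18 lines: snflu ufb nsxv wel vko xzxfj txald cixv zjj giyj enkis pfqhv rxv ojey ccj slsk ijo oldbk
Hunk 4: at line 5 remove [xzxfj] add [jng,zdhpa,smydx] -> 20 lines: snflu ufb nsxv wel vko jng zdhpa smydx txald cixv zjj giyj enkis pfqhv rxv ojey ccj slsk ijo oldbk
Hunk 5: at line 12 remove [enkis,pfqhv] add [ugyi,jjhl,sxdpm] -> 21 lines: snflu ufb nsxv wel vko jng zdhpa smydx txald cixv zjj giyj ugyi jjhl sxdpm rxv ojey ccj slsk ijo oldbk
Final line 18: ccj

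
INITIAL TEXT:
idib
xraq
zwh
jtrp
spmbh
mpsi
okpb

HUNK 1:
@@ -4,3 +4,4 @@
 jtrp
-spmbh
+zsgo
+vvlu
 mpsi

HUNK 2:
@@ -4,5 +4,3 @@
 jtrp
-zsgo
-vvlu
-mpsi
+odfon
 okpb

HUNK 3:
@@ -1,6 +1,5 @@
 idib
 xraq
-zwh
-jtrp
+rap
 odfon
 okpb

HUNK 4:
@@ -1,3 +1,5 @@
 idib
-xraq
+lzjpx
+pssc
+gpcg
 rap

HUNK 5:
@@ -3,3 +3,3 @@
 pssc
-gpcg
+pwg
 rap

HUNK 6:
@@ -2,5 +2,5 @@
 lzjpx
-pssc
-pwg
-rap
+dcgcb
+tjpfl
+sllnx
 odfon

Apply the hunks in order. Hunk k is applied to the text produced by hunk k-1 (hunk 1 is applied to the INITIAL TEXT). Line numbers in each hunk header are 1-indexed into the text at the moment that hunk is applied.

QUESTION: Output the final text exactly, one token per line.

Answer: idib
lzjpx
dcgcb
tjpfl
sllnx
odfon
okpb

Derivation:
Hunk 1: at line 4 remove [spmbh] add [zsgo,vvlu] -> 8 lines: idib xraq zwh jtrp zsgo vvlu mpsi okpb
Hunk 2: at line 4 remove [zsgo,vvlu,mpsi] add [odfon] -> 6 lines: idib xraq zwh jtrp odfon okpb
Hunk 3: at line 1 remove [zwh,jtrp] add [rap] -> 5 lines: idib xraq rap odfon okpb
Hunk 4: at line 1 remove [xraq] add [lzjpx,pssc,gpcg] -> 7 lines: idib lzjpx pssc gpcg rap odfon okpb
Hunk 5: at line 3 remove [gpcg] add [pwg] -> 7 lines: idib lzjpx pssc pwg rap odfon okpb
Hunk 6: at line 2 remove [pssc,pwg,rap] add [dcgcb,tjpfl,sllnx] -> 7 lines: idib lzjpx dcgcb tjpfl sllnx odfon okpb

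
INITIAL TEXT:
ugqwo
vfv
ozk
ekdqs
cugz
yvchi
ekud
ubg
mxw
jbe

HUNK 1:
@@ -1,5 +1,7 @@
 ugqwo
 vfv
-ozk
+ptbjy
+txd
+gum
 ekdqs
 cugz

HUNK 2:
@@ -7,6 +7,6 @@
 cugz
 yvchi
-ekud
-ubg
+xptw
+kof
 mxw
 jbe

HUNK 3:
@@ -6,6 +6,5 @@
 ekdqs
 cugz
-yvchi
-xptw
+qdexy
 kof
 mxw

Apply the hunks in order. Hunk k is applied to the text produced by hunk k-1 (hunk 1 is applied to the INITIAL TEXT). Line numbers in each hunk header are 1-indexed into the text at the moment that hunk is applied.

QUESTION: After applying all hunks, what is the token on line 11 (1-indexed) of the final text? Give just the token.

Hunk 1: at line 1 remove [ozk] add [ptbjy,txd,gum] -> 12 lines: ugqwo vfv ptbjy txd gum ekdqs cugz yvchi ekud ubg mxw jbe
Hunk 2: at line 7 remove [ekud,ubg] add [xptw,kof] -> 12 lines: ugqwo vfv ptbjy txd gum ekdqs cugz yvchi xptw kof mxw jbe
Hunk 3: at line 6 remove [yvchi,xptw] add [qdexy] -> 11 lines: ugqwo vfv ptbjy txd gum ekdqs cugz qdexy kof mxw jbe
Final line 11: jbe

Answer: jbe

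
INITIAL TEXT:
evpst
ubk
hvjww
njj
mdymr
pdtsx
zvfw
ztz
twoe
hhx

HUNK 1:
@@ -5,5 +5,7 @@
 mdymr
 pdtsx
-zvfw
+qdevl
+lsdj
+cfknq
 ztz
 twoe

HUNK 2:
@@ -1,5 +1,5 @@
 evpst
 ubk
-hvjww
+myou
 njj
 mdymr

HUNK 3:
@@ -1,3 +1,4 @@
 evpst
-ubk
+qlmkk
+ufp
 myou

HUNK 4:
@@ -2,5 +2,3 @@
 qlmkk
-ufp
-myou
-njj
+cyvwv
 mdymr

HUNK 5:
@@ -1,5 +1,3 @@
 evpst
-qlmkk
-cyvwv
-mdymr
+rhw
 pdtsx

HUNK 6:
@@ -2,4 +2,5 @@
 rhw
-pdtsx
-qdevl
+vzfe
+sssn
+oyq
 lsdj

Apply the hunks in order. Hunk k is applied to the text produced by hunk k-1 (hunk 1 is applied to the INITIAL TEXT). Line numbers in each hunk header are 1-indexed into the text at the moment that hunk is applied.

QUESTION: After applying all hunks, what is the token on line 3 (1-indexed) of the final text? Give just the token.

Answer: vzfe

Derivation:
Hunk 1: at line 5 remove [zvfw] add [qdevl,lsdj,cfknq] -> 12 lines: evpst ubk hvjww njj mdymr pdtsx qdevl lsdj cfknq ztz twoe hhx
Hunk 2: at line 1 remove [hvjww] add [myou] -> 12 lines: evpst ubk myou njj mdymr pdtsx qdevl lsdj cfknq ztz twoe hhx
Hunk 3: at line 1 remove [ubk] add [qlmkk,ufp] -> 13 lines: evpst qlmkk ufp myou njj mdymr pdtsx qdevl lsdj cfknq ztz twoe hhx
Hunk 4: at line 2 remove [ufp,myou,njj] add [cyvwv] -> 11 lines: evpst qlmkk cyvwv mdymr pdtsx qdevl lsdj cfknq ztz twoe hhx
Hunk 5: at line 1 remove [qlmkk,cyvwv,mdymr] add [rhw] -> 9 lines: evpst rhw pdtsx qdevl lsdj cfknq ztz twoe hhx
Hunk 6: at line 2 remove [pdtsx,qdevl] add [vzfe,sssn,oyq] -> 10 lines: evpst rhw vzfe sssn oyq lsdj cfknq ztz twoe hhx
Final line 3: vzfe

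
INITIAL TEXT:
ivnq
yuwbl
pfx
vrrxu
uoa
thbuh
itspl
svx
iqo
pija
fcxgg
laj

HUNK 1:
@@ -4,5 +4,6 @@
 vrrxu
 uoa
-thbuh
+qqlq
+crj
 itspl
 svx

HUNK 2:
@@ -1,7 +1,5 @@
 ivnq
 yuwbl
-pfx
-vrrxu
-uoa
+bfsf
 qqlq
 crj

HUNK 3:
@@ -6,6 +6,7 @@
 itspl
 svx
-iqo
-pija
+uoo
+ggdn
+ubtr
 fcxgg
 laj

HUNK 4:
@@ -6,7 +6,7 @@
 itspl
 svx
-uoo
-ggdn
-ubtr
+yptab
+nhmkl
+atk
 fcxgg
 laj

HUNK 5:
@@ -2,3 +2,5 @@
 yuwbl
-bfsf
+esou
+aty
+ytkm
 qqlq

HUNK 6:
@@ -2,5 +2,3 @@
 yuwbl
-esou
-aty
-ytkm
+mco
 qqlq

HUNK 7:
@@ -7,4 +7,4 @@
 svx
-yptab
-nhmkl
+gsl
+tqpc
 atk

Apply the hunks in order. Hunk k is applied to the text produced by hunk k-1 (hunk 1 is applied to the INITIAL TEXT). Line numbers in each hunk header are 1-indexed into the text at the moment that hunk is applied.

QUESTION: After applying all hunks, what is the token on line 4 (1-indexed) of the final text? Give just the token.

Hunk 1: at line 4 remove [thbuh] add [qqlq,crj] -> 13 lines: ivnq yuwbl pfx vrrxu uoa qqlq crj itspl svx iqo pija fcxgg laj
Hunk 2: at line 1 remove [pfx,vrrxu,uoa] add [bfsf] -> 11 lines: ivnq yuwbl bfsf qqlq crj itspl svx iqo pija fcxgg laj
Hunk 3: at line 6 remove [iqo,pija] add [uoo,ggdn,ubtr] -> 12 lines: ivnq yuwbl bfsf qqlq crj itspl svx uoo ggdn ubtr fcxgg laj
Hunk 4: at line 6 remove [uoo,ggdn,ubtr] add [yptab,nhmkl,atk] -> 12 lines: ivnq yuwbl bfsf qqlq crj itspl svx yptab nhmkl atk fcxgg laj
Hunk 5: at line 2 remove [bfsf] add [esou,aty,ytkm] -> 14 lines: ivnq yuwbl esou aty ytkm qqlq crj itspl svx yptab nhmkl atk fcxgg laj
Hunk 6: at line 2 remove [esou,aty,ytkm] add [mco] -> 12 lines: ivnq yuwbl mco qqlq crj itspl svx yptab nhmkl atk fcxgg laj
Hunk 7: at line 7 remove [yptab,nhmkl] add [gsl,tqpc] -> 12 lines: ivnq yuwbl mco qqlq crj itspl svx gsl tqpc atk fcxgg laj
Final line 4: qqlq

Answer: qqlq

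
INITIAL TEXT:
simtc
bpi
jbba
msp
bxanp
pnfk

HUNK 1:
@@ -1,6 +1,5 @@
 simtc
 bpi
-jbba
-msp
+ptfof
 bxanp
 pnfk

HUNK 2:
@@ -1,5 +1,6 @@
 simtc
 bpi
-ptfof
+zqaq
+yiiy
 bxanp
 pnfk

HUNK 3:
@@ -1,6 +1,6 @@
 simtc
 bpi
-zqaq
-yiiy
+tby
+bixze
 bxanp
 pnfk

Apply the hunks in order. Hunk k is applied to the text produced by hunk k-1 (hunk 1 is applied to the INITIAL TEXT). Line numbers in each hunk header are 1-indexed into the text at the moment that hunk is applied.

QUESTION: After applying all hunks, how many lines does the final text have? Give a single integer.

Hunk 1: at line 1 remove [jbba,msp] add [ptfof] -> 5 lines: simtc bpi ptfof bxanp pnfk
Hunk 2: at line 1 remove [ptfof] add [zqaq,yiiy] -> 6 lines: simtc bpi zqaq yiiy bxanp pnfk
Hunk 3: at line 1 remove [zqaq,yiiy] add [tby,bixze] -> 6 lines: simtc bpi tby bixze bxanp pnfk
Final line count: 6

Answer: 6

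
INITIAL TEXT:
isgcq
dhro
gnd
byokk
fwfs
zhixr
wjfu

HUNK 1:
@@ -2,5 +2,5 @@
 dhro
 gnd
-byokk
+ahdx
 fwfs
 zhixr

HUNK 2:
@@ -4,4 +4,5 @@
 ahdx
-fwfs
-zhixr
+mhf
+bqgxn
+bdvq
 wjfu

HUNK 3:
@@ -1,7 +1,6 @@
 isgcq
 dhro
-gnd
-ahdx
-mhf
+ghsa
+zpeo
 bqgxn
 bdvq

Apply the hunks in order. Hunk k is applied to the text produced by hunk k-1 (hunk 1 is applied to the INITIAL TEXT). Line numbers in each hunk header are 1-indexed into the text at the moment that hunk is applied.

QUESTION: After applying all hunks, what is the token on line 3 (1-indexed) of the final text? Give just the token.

Answer: ghsa

Derivation:
Hunk 1: at line 2 remove [byokk] add [ahdx] -> 7 lines: isgcq dhro gnd ahdx fwfs zhixr wjfu
Hunk 2: at line 4 remove [fwfs,zhixr] add [mhf,bqgxn,bdvq] -> 8 lines: isgcq dhro gnd ahdx mhf bqgxn bdvq wjfu
Hunk 3: at line 1 remove [gnd,ahdx,mhf] add [ghsa,zpeo] -> 7 lines: isgcq dhro ghsa zpeo bqgxn bdvq wjfu
Final line 3: ghsa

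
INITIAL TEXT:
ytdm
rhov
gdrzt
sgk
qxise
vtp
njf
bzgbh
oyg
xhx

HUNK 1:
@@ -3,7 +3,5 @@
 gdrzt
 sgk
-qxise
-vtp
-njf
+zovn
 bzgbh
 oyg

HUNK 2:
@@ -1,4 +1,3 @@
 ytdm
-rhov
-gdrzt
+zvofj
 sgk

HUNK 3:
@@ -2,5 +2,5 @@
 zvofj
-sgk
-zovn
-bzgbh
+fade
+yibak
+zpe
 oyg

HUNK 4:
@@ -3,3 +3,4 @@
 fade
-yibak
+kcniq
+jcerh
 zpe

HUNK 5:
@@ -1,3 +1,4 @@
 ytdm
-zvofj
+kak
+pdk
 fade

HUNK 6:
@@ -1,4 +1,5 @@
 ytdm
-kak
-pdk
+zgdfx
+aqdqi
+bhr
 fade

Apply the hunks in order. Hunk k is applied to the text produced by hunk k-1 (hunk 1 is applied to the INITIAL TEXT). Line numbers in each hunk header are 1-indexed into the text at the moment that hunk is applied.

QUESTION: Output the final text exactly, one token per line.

Hunk 1: at line 3 remove [qxise,vtp,njf] add [zovn] -> 8 lines: ytdm rhov gdrzt sgk zovn bzgbh oyg xhx
Hunk 2: at line 1 remove [rhov,gdrzt] add [zvofj] -> 7 lines: ytdm zvofj sgk zovn bzgbh oyg xhx
Hunk 3: at line 2 remove [sgk,zovn,bzgbh] add [fade,yibak,zpe] -> 7 lines: ytdm zvofj fade yibak zpe oyg xhx
Hunk 4: at line 3 remove [yibak] add [kcniq,jcerh] -> 8 lines: ytdm zvofj fade kcniq jcerh zpe oyg xhx
Hunk 5: at line 1 remove [zvofj] add [kak,pdk] -> 9 lines: ytdm kak pdk fade kcniq jcerh zpe oyg xhx
Hunk 6: at line 1 remove [kak,pdk] add [zgdfx,aqdqi,bhr] -> 10 lines: ytdm zgdfx aqdqi bhr fade kcniq jcerh zpe oyg xhx

Answer: ytdm
zgdfx
aqdqi
bhr
fade
kcniq
jcerh
zpe
oyg
xhx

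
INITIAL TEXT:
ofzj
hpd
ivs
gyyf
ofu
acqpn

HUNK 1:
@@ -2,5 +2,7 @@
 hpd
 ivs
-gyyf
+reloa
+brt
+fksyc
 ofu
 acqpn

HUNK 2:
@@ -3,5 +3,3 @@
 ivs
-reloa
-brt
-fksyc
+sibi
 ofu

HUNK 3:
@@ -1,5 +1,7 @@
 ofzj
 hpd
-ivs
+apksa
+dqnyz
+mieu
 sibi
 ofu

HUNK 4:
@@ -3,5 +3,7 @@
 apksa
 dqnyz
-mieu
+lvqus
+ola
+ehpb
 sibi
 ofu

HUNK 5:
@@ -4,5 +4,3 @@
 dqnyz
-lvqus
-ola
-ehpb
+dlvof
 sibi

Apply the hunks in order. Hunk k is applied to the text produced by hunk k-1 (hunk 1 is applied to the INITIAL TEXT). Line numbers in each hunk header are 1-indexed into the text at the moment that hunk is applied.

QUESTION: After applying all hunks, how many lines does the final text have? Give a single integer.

Answer: 8

Derivation:
Hunk 1: at line 2 remove [gyyf] add [reloa,brt,fksyc] -> 8 lines: ofzj hpd ivs reloa brt fksyc ofu acqpn
Hunk 2: at line 3 remove [reloa,brt,fksyc] add [sibi] -> 6 lines: ofzj hpd ivs sibi ofu acqpn
Hunk 3: at line 1 remove [ivs] add [apksa,dqnyz,mieu] -> 8 lines: ofzj hpd apksa dqnyz mieu sibi ofu acqpn
Hunk 4: at line 3 remove [mieu] add [lvqus,ola,ehpb] -> 10 lines: ofzj hpd apksa dqnyz lvqus ola ehpb sibi ofu acqpn
Hunk 5: at line 4 remove [lvqus,ola,ehpb] add [dlvof] -> 8 lines: ofzj hpd apksa dqnyz dlvof sibi ofu acqpn
Final line count: 8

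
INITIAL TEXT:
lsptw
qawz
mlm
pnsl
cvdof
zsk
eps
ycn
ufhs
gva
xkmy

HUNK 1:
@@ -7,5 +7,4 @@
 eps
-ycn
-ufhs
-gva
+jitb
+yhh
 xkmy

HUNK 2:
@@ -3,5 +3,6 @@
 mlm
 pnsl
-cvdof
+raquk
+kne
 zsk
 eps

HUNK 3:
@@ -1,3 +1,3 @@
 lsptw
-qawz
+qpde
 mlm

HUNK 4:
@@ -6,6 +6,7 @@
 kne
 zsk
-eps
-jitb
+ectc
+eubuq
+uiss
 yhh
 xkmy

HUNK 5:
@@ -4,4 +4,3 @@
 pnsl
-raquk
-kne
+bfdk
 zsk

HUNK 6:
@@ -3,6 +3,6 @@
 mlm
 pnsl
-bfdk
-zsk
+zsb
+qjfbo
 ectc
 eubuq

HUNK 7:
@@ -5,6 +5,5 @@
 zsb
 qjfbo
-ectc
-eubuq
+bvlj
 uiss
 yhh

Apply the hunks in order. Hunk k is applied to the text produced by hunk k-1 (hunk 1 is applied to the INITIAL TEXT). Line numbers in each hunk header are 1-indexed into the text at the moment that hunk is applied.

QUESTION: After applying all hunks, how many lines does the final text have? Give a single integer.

Answer: 10

Derivation:
Hunk 1: at line 7 remove [ycn,ufhs,gva] add [jitb,yhh] -> 10 lines: lsptw qawz mlm pnsl cvdof zsk eps jitb yhh xkmy
Hunk 2: at line 3 remove [cvdof] add [raquk,kne] -> 11 lines: lsptw qawz mlm pnsl raquk kne zsk eps jitb yhh xkmy
Hunk 3: at line 1 remove [qawz] add [qpde] -> 11 lines: lsptw qpde mlm pnsl raquk kne zsk eps jitb yhh xkmy
Hunk 4: at line 6 remove [eps,jitb] add [ectc,eubuq,uiss] -> 12 lines: lsptw qpde mlm pnsl raquk kne zsk ectc eubuq uiss yhh xkmy
Hunk 5: at line 4 remove [raquk,kne] add [bfdk] -> 11 lines: lsptw qpde mlm pnsl bfdk zsk ectc eubuq uiss yhh xkmy
Hunk 6: at line 3 remove [bfdk,zsk] add [zsb,qjfbo] -> 11 lines: lsptw qpde mlm pnsl zsb qjfbo ectc eubuq uiss yhh xkmy
Hunk 7: at line 5 remove [ectc,eubuq] add [bvlj] -> 10 lines: lsptw qpde mlm pnsl zsb qjfbo bvlj uiss yhh xkmy
Final line count: 10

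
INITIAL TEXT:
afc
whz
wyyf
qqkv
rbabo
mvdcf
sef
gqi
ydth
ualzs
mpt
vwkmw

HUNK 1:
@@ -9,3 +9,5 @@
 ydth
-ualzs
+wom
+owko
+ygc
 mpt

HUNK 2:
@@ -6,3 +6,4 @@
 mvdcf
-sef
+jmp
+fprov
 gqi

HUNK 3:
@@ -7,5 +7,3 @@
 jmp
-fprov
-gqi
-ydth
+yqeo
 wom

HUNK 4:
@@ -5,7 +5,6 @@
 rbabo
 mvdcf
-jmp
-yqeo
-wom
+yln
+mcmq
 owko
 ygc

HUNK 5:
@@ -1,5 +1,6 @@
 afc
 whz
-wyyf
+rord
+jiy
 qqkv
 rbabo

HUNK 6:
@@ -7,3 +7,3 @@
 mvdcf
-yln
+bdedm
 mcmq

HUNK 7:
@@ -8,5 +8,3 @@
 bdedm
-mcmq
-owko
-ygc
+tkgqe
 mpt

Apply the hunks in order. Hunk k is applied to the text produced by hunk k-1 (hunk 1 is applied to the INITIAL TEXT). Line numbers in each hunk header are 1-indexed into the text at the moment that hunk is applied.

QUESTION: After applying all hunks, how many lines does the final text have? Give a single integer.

Hunk 1: at line 9 remove [ualzs] add [wom,owko,ygc] -> 14 lines: afc whz wyyf qqkv rbabo mvdcf sef gqi ydth wom owko ygc mpt vwkmw
Hunk 2: at line 6 remove [sef] add [jmp,fprov] -> 15 lines: afc whz wyyf qqkv rbabo mvdcf jmp fprov gqi ydth wom owko ygc mpt vwkmw
Hunk 3: at line 7 remove [fprov,gqi,ydth] add [yqeo] -> 13 lines: afc whz wyyf qqkv rbabo mvdcf jmp yqeo wom owko ygc mpt vwkmw
Hunk 4: at line 5 remove [jmp,yqeo,wom] add [yln,mcmq] -> 12 lines: afc whz wyyf qqkv rbabo mvdcf yln mcmq owko ygc mpt vwkmw
Hunk 5: at line 1 remove [wyyf] add [rord,jiy] -> 13 lines: afc whz rord jiy qqkv rbabo mvdcf yln mcmq owko ygc mpt vwkmw
Hunk 6: at line 7 remove [yln] add [bdedm] -> 13 lines: afc whz rord jiy qqkv rbabo mvdcf bdedm mcmq owko ygc mpt vwkmw
Hunk 7: at line 8 remove [mcmq,owko,ygc] add [tkgqe] -> 11 lines: afc whz rord jiy qqkv rbabo mvdcf bdedm tkgqe mpt vwkmw
Final line count: 11

Answer: 11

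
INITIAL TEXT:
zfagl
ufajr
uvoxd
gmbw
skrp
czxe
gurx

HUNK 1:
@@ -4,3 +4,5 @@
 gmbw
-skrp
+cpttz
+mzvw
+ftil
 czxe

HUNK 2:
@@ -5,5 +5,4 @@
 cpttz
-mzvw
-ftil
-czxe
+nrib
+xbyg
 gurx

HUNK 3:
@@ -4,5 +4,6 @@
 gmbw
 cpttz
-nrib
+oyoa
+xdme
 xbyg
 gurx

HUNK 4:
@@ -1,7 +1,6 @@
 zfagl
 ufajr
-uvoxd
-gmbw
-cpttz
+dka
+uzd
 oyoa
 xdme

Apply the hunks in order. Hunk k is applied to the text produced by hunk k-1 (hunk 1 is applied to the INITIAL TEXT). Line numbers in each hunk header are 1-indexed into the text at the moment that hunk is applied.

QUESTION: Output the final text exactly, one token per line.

Answer: zfagl
ufajr
dka
uzd
oyoa
xdme
xbyg
gurx

Derivation:
Hunk 1: at line 4 remove [skrp] add [cpttz,mzvw,ftil] -> 9 lines: zfagl ufajr uvoxd gmbw cpttz mzvw ftil czxe gurx
Hunk 2: at line 5 remove [mzvw,ftil,czxe] add [nrib,xbyg] -> 8 lines: zfagl ufajr uvoxd gmbw cpttz nrib xbyg gurx
Hunk 3: at line 4 remove [nrib] add [oyoa,xdme] -> 9 lines: zfagl ufajr uvoxd gmbw cpttz oyoa xdme xbyg gurx
Hunk 4: at line 1 remove [uvoxd,gmbw,cpttz] add [dka,uzd] -> 8 lines: zfagl ufajr dka uzd oyoa xdme xbyg gurx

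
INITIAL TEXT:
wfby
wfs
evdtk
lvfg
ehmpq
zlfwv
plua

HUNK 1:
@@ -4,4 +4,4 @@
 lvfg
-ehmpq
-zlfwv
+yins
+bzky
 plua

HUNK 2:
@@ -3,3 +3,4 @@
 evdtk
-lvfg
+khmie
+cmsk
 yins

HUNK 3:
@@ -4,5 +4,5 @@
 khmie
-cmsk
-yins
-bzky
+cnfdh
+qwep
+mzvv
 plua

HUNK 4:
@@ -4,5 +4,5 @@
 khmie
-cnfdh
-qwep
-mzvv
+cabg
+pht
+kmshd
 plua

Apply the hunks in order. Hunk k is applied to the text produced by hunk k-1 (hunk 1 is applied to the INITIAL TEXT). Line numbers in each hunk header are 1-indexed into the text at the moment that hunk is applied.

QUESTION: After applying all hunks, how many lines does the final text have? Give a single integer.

Hunk 1: at line 4 remove [ehmpq,zlfwv] add [yins,bzky] -> 7 lines: wfby wfs evdtk lvfg yins bzky plua
Hunk 2: at line 3 remove [lvfg] add [khmie,cmsk] -> 8 lines: wfby wfs evdtk khmie cmsk yins bzky plua
Hunk 3: at line 4 remove [cmsk,yins,bzky] add [cnfdh,qwep,mzvv] -> 8 lines: wfby wfs evdtk khmie cnfdh qwep mzvv plua
Hunk 4: at line 4 remove [cnfdh,qwep,mzvv] add [cabg,pht,kmshd] -> 8 lines: wfby wfs evdtk khmie cabg pht kmshd plua
Final line count: 8

Answer: 8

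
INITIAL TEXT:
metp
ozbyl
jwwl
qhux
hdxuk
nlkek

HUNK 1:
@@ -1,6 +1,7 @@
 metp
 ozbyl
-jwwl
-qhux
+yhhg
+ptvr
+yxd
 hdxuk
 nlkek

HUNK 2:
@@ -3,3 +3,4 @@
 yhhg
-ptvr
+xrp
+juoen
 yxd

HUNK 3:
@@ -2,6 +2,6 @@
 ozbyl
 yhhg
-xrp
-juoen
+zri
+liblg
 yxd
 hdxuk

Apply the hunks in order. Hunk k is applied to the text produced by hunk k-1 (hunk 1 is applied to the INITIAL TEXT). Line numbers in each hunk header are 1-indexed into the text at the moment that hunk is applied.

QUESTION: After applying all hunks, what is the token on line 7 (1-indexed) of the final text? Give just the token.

Hunk 1: at line 1 remove [jwwl,qhux] add [yhhg,ptvr,yxd] -> 7 lines: metp ozbyl yhhg ptvr yxd hdxuk nlkek
Hunk 2: at line 3 remove [ptvr] add [xrp,juoen] -> 8 lines: metp ozbyl yhhg xrp juoen yxd hdxuk nlkek
Hunk 3: at line 2 remove [xrp,juoen] add [zri,liblg] -> 8 lines: metp ozbyl yhhg zri liblg yxd hdxuk nlkek
Final line 7: hdxuk

Answer: hdxuk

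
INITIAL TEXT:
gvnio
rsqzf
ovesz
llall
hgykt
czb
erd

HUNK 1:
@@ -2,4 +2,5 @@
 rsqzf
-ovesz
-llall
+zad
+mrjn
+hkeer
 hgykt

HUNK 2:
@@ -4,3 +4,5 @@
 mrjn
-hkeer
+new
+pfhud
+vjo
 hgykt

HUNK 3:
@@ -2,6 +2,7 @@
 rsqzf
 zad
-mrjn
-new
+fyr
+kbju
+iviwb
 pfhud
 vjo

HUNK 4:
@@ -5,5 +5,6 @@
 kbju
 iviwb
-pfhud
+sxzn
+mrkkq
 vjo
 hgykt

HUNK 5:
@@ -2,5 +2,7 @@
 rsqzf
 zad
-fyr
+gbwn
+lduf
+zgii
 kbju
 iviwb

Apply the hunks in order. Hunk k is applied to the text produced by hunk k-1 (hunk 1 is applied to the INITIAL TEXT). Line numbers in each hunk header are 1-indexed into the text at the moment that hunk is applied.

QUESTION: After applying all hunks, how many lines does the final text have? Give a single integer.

Hunk 1: at line 2 remove [ovesz,llall] add [zad,mrjn,hkeer] -> 8 lines: gvnio rsqzf zad mrjn hkeer hgykt czb erd
Hunk 2: at line 4 remove [hkeer] add [new,pfhud,vjo] -> 10 lines: gvnio rsqzf zad mrjn new pfhud vjo hgykt czb erd
Hunk 3: at line 2 remove [mrjn,new] add [fyr,kbju,iviwb] -> 11 lines: gvnio rsqzf zad fyr kbju iviwb pfhud vjo hgykt czb erd
Hunk 4: at line 5 remove [pfhud] add [sxzn,mrkkq] -> 12 lines: gvnio rsqzf zad fyr kbju iviwb sxzn mrkkq vjo hgykt czb erd
Hunk 5: at line 2 remove [fyr] add [gbwn,lduf,zgii] -> 14 lines: gvnio rsqzf zad gbwn lduf zgii kbju iviwb sxzn mrkkq vjo hgykt czb erd
Final line count: 14

Answer: 14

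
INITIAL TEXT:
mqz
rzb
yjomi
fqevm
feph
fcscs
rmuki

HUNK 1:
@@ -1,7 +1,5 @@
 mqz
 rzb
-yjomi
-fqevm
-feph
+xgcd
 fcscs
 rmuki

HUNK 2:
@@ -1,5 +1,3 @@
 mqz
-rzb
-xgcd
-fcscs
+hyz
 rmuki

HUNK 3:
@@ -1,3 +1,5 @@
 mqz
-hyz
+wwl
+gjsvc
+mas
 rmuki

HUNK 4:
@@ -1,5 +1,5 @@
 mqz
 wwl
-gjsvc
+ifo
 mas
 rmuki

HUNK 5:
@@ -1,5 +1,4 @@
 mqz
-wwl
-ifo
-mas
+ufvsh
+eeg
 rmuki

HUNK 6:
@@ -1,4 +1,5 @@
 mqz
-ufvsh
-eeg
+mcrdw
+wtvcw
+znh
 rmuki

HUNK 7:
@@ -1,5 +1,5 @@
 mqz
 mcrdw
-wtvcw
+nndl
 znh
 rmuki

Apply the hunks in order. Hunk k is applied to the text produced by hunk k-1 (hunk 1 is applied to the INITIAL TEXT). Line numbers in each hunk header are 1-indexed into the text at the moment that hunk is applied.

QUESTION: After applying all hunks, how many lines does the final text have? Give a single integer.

Answer: 5

Derivation:
Hunk 1: at line 1 remove [yjomi,fqevm,feph] add [xgcd] -> 5 lines: mqz rzb xgcd fcscs rmuki
Hunk 2: at line 1 remove [rzb,xgcd,fcscs] add [hyz] -> 3 lines: mqz hyz rmuki
Hunk 3: at line 1 remove [hyz] add [wwl,gjsvc,mas] -> 5 lines: mqz wwl gjsvc mas rmuki
Hunk 4: at line 1 remove [gjsvc] add [ifo] -> 5 lines: mqz wwl ifo mas rmuki
Hunk 5: at line 1 remove [wwl,ifo,mas] add [ufvsh,eeg] -> 4 lines: mqz ufvsh eeg rmuki
Hunk 6: at line 1 remove [ufvsh,eeg] add [mcrdw,wtvcw,znh] -> 5 lines: mqz mcrdw wtvcw znh rmuki
Hunk 7: at line 1 remove [wtvcw] add [nndl] -> 5 lines: mqz mcrdw nndl znh rmuki
Final line count: 5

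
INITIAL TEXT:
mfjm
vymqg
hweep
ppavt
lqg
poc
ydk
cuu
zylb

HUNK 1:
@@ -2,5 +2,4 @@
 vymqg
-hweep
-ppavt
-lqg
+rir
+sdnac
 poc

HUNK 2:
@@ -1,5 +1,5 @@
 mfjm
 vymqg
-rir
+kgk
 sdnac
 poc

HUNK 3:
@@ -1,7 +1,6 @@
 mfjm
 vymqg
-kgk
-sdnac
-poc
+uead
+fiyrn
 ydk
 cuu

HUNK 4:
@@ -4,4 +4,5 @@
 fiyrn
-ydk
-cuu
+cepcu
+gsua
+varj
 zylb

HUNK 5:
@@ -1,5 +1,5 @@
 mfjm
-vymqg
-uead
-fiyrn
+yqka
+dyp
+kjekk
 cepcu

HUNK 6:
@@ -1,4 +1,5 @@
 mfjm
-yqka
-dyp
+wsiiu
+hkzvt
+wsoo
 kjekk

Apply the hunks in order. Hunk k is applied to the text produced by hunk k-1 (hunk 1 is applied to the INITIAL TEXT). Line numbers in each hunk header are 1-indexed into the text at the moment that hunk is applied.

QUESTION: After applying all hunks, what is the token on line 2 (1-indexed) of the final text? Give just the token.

Hunk 1: at line 2 remove [hweep,ppavt,lqg] add [rir,sdnac] -> 8 lines: mfjm vymqg rir sdnac poc ydk cuu zylb
Hunk 2: at line 1 remove [rir] add [kgk] -> 8 lines: mfjm vymqg kgk sdnac poc ydk cuu zylb
Hunk 3: at line 1 remove [kgk,sdnac,poc] add [uead,fiyrn] -> 7 lines: mfjm vymqg uead fiyrn ydk cuu zylb
Hunk 4: at line 4 remove [ydk,cuu] add [cepcu,gsua,varj] -> 8 lines: mfjm vymqg uead fiyrn cepcu gsua varj zylb
Hunk 5: at line 1 remove [vymqg,uead,fiyrn] add [yqka,dyp,kjekk] -> 8 lines: mfjm yqka dyp kjekk cepcu gsua varj zylb
Hunk 6: at line 1 remove [yqka,dyp] add [wsiiu,hkzvt,wsoo] -> 9 lines: mfjm wsiiu hkzvt wsoo kjekk cepcu gsua varj zylb
Final line 2: wsiiu

Answer: wsiiu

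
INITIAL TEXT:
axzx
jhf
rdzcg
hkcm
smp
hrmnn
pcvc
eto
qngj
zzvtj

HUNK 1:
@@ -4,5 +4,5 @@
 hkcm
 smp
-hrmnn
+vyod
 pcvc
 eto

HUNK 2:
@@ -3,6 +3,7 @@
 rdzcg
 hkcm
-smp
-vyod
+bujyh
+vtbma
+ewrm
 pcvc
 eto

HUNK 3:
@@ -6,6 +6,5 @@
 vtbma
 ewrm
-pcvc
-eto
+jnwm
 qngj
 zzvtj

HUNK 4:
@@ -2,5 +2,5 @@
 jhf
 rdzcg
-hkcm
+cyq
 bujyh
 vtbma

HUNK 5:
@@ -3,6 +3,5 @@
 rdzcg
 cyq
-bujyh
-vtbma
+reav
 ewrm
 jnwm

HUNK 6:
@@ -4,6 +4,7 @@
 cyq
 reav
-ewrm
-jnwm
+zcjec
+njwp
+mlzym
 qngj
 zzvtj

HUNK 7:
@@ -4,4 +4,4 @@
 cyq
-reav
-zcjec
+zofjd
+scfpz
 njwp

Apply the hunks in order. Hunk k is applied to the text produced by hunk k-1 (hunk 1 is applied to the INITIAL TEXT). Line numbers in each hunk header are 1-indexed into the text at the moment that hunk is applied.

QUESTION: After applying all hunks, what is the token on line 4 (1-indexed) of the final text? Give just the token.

Hunk 1: at line 4 remove [hrmnn] add [vyod] -> 10 lines: axzx jhf rdzcg hkcm smp vyod pcvc eto qngj zzvtj
Hunk 2: at line 3 remove [smp,vyod] add [bujyh,vtbma,ewrm] -> 11 lines: axzx jhf rdzcg hkcm bujyh vtbma ewrm pcvc eto qngj zzvtj
Hunk 3: at line 6 remove [pcvc,eto] add [jnwm] -> 10 lines: axzx jhf rdzcg hkcm bujyh vtbma ewrm jnwm qngj zzvtj
Hunk 4: at line 2 remove [hkcm] add [cyq] -> 10 lines: axzx jhf rdzcg cyq bujyh vtbma ewrm jnwm qngj zzvtj
Hunk 5: at line 3 remove [bujyh,vtbma] add [reav] -> 9 lines: axzx jhf rdzcg cyq reav ewrm jnwm qngj zzvtj
Hunk 6: at line 4 remove [ewrm,jnwm] add [zcjec,njwp,mlzym] -> 10 lines: axzx jhf rdzcg cyq reav zcjec njwp mlzym qngj zzvtj
Hunk 7: at line 4 remove [reav,zcjec] add [zofjd,scfpz] -> 10 lines: axzx jhf rdzcg cyq zofjd scfpz njwp mlzym qngj zzvtj
Final line 4: cyq

Answer: cyq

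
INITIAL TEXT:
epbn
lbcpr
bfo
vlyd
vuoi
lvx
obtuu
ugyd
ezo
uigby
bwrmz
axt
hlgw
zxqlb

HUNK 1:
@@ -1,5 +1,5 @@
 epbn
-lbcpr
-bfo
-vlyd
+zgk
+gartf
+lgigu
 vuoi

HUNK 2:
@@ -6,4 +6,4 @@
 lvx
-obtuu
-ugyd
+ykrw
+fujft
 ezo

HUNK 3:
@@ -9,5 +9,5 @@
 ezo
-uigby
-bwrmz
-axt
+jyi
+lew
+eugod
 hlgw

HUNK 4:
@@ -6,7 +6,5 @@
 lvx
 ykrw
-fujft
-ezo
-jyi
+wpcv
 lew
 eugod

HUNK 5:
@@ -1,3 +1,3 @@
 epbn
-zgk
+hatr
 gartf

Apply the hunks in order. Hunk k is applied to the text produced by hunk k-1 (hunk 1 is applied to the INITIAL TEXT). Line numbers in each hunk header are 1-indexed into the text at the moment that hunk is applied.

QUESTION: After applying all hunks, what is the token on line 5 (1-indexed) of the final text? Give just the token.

Hunk 1: at line 1 remove [lbcpr,bfo,vlyd] add [zgk,gartf,lgigu] -> 14 lines: epbn zgk gartf lgigu vuoi lvx obtuu ugyd ezo uigby bwrmz axt hlgw zxqlb
Hunk 2: at line 6 remove [obtuu,ugyd] add [ykrw,fujft] -> 14 lines: epbn zgk gartf lgigu vuoi lvx ykrw fujft ezo uigby bwrmz axt hlgw zxqlb
Hunk 3: at line 9 remove [uigby,bwrmz,axt] add [jyi,lew,eugod] -> 14 lines: epbn zgk gartf lgigu vuoi lvx ykrw fujft ezo jyi lew eugod hlgw zxqlb
Hunk 4: at line 6 remove [fujft,ezo,jyi] add [wpcv] -> 12 lines: epbn zgk gartf lgigu vuoi lvx ykrw wpcv lew eugod hlgw zxqlb
Hunk 5: at line 1 remove [zgk] add [hatr] -> 12 lines: epbn hatr gartf lgigu vuoi lvx ykrw wpcv lew eugod hlgw zxqlb
Final line 5: vuoi

Answer: vuoi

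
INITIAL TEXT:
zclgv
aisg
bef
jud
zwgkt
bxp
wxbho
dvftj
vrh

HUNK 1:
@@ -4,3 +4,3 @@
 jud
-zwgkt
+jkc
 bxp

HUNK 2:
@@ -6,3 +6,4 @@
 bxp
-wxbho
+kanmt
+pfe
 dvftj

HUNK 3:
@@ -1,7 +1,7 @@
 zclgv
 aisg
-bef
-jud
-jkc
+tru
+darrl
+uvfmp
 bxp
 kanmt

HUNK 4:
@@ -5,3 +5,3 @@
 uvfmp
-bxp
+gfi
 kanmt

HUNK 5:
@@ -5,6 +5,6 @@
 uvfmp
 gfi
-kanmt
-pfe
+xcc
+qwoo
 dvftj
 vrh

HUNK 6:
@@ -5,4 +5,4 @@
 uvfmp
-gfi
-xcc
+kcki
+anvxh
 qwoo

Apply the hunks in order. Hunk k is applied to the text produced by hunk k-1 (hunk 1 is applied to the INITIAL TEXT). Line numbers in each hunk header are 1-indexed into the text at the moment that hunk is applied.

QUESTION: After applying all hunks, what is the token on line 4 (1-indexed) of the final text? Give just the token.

Answer: darrl

Derivation:
Hunk 1: at line 4 remove [zwgkt] add [jkc] -> 9 lines: zclgv aisg bef jud jkc bxp wxbho dvftj vrh
Hunk 2: at line 6 remove [wxbho] add [kanmt,pfe] -> 10 lines: zclgv aisg bef jud jkc bxp kanmt pfe dvftj vrh
Hunk 3: at line 1 remove [bef,jud,jkc] add [tru,darrl,uvfmp] -> 10 lines: zclgv aisg tru darrl uvfmp bxp kanmt pfe dvftj vrh
Hunk 4: at line 5 remove [bxp] add [gfi] -> 10 lines: zclgv aisg tru darrl uvfmp gfi kanmt pfe dvftj vrh
Hunk 5: at line 5 remove [kanmt,pfe] add [xcc,qwoo] -> 10 lines: zclgv aisg tru darrl uvfmp gfi xcc qwoo dvftj vrh
Hunk 6: at line 5 remove [gfi,xcc] add [kcki,anvxh] -> 10 lines: zclgv aisg tru darrl uvfmp kcki anvxh qwoo dvftj vrh
Final line 4: darrl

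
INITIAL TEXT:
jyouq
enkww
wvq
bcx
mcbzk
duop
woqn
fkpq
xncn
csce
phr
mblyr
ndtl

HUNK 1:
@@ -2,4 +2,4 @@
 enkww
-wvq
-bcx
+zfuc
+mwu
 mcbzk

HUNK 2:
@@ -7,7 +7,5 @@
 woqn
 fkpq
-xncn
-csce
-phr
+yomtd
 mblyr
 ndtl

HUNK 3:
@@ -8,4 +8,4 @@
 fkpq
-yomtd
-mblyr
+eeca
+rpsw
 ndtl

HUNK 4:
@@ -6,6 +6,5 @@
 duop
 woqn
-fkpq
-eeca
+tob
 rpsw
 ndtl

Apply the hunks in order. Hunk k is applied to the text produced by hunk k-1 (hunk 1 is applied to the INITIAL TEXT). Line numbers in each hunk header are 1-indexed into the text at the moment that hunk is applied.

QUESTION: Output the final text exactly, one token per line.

Answer: jyouq
enkww
zfuc
mwu
mcbzk
duop
woqn
tob
rpsw
ndtl

Derivation:
Hunk 1: at line 2 remove [wvq,bcx] add [zfuc,mwu] -> 13 lines: jyouq enkww zfuc mwu mcbzk duop woqn fkpq xncn csce phr mblyr ndtl
Hunk 2: at line 7 remove [xncn,csce,phr] add [yomtd] -> 11 lines: jyouq enkww zfuc mwu mcbzk duop woqn fkpq yomtd mblyr ndtl
Hunk 3: at line 8 remove [yomtd,mblyr] add [eeca,rpsw] -> 11 lines: jyouq enkww zfuc mwu mcbzk duop woqn fkpq eeca rpsw ndtl
Hunk 4: at line 6 remove [fkpq,eeca] add [tob] -> 10 lines: jyouq enkww zfuc mwu mcbzk duop woqn tob rpsw ndtl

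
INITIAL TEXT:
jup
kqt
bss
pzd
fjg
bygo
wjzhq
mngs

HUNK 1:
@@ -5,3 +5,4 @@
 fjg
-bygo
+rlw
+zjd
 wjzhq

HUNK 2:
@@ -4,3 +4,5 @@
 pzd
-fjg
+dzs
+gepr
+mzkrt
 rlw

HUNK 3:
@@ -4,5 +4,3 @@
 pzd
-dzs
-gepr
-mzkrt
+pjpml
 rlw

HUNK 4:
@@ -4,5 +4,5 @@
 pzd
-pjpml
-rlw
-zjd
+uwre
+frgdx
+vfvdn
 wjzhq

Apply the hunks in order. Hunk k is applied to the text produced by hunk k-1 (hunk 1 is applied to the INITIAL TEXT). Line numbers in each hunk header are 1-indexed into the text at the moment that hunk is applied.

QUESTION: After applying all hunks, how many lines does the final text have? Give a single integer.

Hunk 1: at line 5 remove [bygo] add [rlw,zjd] -> 9 lines: jup kqt bss pzd fjg rlw zjd wjzhq mngs
Hunk 2: at line 4 remove [fjg] add [dzs,gepr,mzkrt] -> 11 lines: jup kqt bss pzd dzs gepr mzkrt rlw zjd wjzhq mngs
Hunk 3: at line 4 remove [dzs,gepr,mzkrt] add [pjpml] -> 9 lines: jup kqt bss pzd pjpml rlw zjd wjzhq mngs
Hunk 4: at line 4 remove [pjpml,rlw,zjd] add [uwre,frgdx,vfvdn] -> 9 lines: jup kqt bss pzd uwre frgdx vfvdn wjzhq mngs
Final line count: 9

Answer: 9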